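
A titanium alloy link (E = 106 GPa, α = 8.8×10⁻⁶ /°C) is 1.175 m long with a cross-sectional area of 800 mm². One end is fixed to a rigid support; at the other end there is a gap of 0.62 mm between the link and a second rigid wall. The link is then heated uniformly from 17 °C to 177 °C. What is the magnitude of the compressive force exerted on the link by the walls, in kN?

Free thermal elongation = αΔT L = 8.8×10⁻⁶ × 160 × 1175 = 1.654 mm.
The gap closes (δ_free > 0.62 mm) and the wall then resists a further 1.654 − 0.62 = 1.034 mm of expansion.
So σ = E(δ_free − g)/L = 106×10³ × 1.034/1175 = 93.32 MPa.
Force on the wall = σA = 93.32 × 800 mm² = 74.65 kN.

P ≈ 74.7 kN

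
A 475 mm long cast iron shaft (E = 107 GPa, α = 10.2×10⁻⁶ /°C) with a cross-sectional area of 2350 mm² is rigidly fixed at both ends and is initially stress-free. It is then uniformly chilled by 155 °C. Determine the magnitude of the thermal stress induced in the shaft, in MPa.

σ ≈ 169 MPa (tensile)

The supports are rigid, so the total axial strain is zero. The restrained thermal strain is ε = αΔT = 10.2×10⁻⁶ × 155 = 1581×10⁻⁶.
Hence σ = E·αΔT = 107×10³ × 1581×10⁻⁶ = 169.2 MPa, tensile.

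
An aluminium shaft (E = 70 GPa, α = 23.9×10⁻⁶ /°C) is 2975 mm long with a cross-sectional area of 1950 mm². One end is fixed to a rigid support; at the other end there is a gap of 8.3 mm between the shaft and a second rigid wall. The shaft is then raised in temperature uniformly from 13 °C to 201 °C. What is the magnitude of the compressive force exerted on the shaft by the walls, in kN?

P ≈ 232 kN

Free thermal elongation = αΔT L = 23.9×10⁻⁶ × 188 × 2975 = 13.37 mm.
The gap closes (δ_free > 8.3 mm) and the wall then resists a further 13.37 − 8.3 = 5.067 mm of expansion.
Compatibility: PL/(AE) = 5.067 mm, so σ = P/A = E × (5.067/2975) = 119.2 MPa.
Force on the wall = σA = 119.2 × 1950 mm² = 232.5 kN.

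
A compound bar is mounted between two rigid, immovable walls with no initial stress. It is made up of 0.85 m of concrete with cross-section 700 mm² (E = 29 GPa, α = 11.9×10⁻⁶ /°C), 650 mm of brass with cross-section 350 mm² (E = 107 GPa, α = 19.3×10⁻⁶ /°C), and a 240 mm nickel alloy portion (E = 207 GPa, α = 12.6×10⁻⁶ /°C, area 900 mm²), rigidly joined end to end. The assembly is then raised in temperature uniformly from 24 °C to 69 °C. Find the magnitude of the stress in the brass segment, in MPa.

With the walls removed the bar would change length by δ_free = Σ αᵢΔT Lᵢ = 11.9×10⁻⁶×45×850 + 19.3×10⁻⁶×45×650 + 12.6×10⁻⁶×45×240 = 1.156 mm.
The rigid supports impose zero overall length change; the single axial force P common to all segments must satisfy P Σ Lᵢ/(AᵢEᵢ) = δ_free.
Σ Lᵢ/(AᵢEᵢ) = 850/(700×29×10³) + 650/(350×107×10³) + 240/(900×207×10³) = 6.052×10⁻⁵ mm/N.
So P = 1.156 / 6.052×10⁻⁵ = 19.1 kN, compressive.
σ_{brass} = P / A = 19100 / 350 = 54.57 MPa.

σ ≈ 54.6 MPa (compressive)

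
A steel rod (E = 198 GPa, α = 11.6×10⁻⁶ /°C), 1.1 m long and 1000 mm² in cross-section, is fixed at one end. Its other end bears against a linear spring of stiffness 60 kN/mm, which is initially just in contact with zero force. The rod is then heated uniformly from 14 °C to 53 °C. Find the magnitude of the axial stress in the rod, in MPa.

σ ≈ 22.4 MPa (compressive)

If the spring were absent the rod would lengthen by αΔT L = 11.6×10⁻⁶ × 39 × 1100 = 0.4976 mm.
Let P be the compressive force at the spring. The rod shortens elastically by PL/(AE) and the spring compresses by P/k; together these equal δ_free.
So P = δ_free / [L/(AE) + 1/k] = 0.4976 / [ 1100/(1000×198×10³) + 1/(60×10³) ].
P = 0.4976 / 2.222×10⁻⁵ = 22390 N.
σ = P/A = 22390/1000 = 22.39 MPa.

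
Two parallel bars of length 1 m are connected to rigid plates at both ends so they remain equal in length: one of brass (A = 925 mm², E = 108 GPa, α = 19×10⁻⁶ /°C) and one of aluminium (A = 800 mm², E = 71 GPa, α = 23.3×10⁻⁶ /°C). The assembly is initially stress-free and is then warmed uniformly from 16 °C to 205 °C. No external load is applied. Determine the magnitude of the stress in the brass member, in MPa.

Equilibrium of a rigid end plate with no external load gives equal and opposite internal forces ±P in the two members. Since α_{aluminium} > α_{brass}, heating drives the aluminium into compression and the brass into tension.
Compatibility of the two members (thermal + elastic change equal): (α₁ − α₂)ΔT = P·[1/(A₁E₁) + 1/(A₂E₂)].
|α₁ − α₂|·ΔT = 4.3×10⁻⁶ × 189 = 0.0008127.
1/(A₁E₁) + 1/(A₂E₂) = 1/(925×108×10³) + 1/(800×71×10³) = 2.762×10⁻⁸ N⁻¹.
P = 0.0008127 / 2.762×10⁻⁸ = 29430 N = 29.43 kN.
σ_{brass} = P/A₁ = 29430/925 = 31.82 MPa, tensile.

σ ≈ 31.8 MPa (tensile)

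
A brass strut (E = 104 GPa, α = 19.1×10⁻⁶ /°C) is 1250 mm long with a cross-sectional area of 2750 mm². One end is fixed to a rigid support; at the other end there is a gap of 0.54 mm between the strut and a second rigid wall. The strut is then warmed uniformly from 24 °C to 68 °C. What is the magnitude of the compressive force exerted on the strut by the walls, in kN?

Unrestrained expansion: δ_free = αΔT L = 19.1×10⁻⁶ × 44 × 1250 = 1.05 mm.
After closing the 0.54 mm clearance, 1.05 − 0.54 = 0.5105 mm of expansion remains to be suppressed by the wall.
So σ = E(δ_free − g)/L = 104×10³ × 0.5105/1250 = 42.47 MPa.
Force on the wall = σA = 42.47 × 2750 mm² = 116.8 kN.

P ≈ 117 kN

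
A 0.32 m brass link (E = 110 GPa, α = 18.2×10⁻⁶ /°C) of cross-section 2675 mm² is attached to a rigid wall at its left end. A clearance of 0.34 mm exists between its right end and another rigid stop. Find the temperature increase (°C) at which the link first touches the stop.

ΔT ≈ 58.4 °C

Contact occurs when the free expansion equals the gap: αΔT L = 0.34 mm.
ΔT = 0.34 / (18.2×10⁻⁶ × 320) = 58.38 °C.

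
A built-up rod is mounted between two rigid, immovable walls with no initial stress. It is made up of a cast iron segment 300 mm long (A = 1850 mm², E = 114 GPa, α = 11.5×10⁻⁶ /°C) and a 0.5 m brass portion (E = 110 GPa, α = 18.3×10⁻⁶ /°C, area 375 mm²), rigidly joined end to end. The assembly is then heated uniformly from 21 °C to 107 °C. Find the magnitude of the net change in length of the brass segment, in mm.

With the walls removed the bar would change length by δ_free = Σ αᵢΔT Lᵢ = 11.5×10⁻⁶×86×300 + 18.3×10⁻⁶×86×500 = 1.084 mm.
The rigid supports impose zero overall length change; the single axial force P common to all segments must satisfy P Σ Lᵢ/(AᵢEᵢ) = δ_free.
The series flexibility is Σ Lᵢ/(AᵢEᵢ) = 300/(1850×114×10³) + 500/(375×110×10³) = 1.354×10⁻⁵ mm/N.
So P = 1.084 / 1.354×10⁻⁵ = 80.01 kN, compressive.
For the brass segment, free thermal change = 18.3×10⁻⁶×86×500 = 0.7869 mm and elastic change from P = 80010×500/(375×110×10³) = 0.9698 mm; these oppose, so the net change is 0.183 mm (segment shortens).

|ΔL| ≈ 0.183 mm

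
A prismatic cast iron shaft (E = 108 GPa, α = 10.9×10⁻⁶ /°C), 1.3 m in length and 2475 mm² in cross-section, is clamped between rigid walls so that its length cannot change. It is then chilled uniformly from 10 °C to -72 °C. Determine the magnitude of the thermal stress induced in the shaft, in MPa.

With length fixed, the mechanical strain must cancel the thermal strain αΔT = 10.9×10⁻⁶ × 82 = 893.8×10⁻⁶.
The stress required to suppress this strain is σ = Eε = 108×10³ × 893.8×10⁻⁶ = 96.53 MPa, tensile since the shaft is trying to contract.

σ ≈ 96.5 MPa (tensile)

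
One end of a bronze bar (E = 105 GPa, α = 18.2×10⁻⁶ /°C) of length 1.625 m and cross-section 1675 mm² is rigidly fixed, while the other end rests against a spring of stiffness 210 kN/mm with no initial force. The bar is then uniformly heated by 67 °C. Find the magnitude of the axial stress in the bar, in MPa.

The unrestrained thermal change is αΔT L = 18.2×10⁻⁶ × 67 × 1625 = 1.982 mm.
Let P be the compressive force at the spring. The bar shortens elastically by PL/(AE) and the spring compresses by P/k; together these equal δ_free.
P [ L/(AE) + 1/k ] = δ_free → P [ 1625/(1675×105×10³) + 1/(210×10³) ] = 1.982.
P = 1.982 / 1.4×10⁻⁵ = 141500 N.
σ = P/A = 141500/1675 = 84.49 MPa.

σ ≈ 84.5 MPa (compressive)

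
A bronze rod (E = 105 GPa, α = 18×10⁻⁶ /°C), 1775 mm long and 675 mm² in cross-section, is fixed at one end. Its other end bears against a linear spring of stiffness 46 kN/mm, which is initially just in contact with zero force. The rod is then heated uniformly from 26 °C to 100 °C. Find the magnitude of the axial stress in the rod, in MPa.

If the spring were absent the rod would lengthen by αΔT L = 18×10⁻⁶ × 74 × 1775 = 2.364 mm.
Let P be the compressive force at the spring. The rod shortens elastically by PL/(AE) and the spring compresses by P/k; together these equal δ_free.
So P = δ_free / [L/(AE) + 1/k] = 2.364 / [ 1775/(675×105×10³) + 1/(46×10³) ].
P = 2.364 / 4.678×10⁻⁵ = 50540 N.
σ = P/A = 50540/675 = 74.87 MPa.

σ ≈ 74.9 MPa (compressive)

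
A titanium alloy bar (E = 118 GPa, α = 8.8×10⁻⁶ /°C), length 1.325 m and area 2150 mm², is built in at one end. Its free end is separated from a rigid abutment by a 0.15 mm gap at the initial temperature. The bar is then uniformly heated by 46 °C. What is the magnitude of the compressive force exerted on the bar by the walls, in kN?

P ≈ 74 kN

If the wall were absent the bar would grow by αΔT L = 8.8×10⁻⁶ × 46 × 1325 = 0.5364 mm.
After closing the 0.15 mm clearance, 0.5364 − 0.15 = 0.3864 mm of expansion remains to be suppressed by the wall.
Compatibility: PL/(AE) = 0.3864 mm, so σ = P/A = E × (0.3864/1325) = 34.41 MPa.
P = σA = 34.41 × 2150 = 73.98 kN.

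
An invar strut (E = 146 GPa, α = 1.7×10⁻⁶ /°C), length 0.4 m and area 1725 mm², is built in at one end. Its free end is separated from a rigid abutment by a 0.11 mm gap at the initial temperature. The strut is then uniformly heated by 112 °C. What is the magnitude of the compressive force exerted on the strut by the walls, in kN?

P ≈ 0 kN

Free thermal elongation = αΔT L = 1.7×10⁻⁶ × 112 × 400 = 0.07616 mm.
This is smaller than the 0.11 mm clearance, so the strut expands freely without reaching the stop — the stress is zero.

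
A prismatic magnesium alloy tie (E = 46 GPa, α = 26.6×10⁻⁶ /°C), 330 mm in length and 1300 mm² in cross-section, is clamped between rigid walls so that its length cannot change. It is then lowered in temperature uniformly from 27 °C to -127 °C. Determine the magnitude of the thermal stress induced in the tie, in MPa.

σ ≈ 188 MPa (tensile)

Because both ends are immovable the net strain is zero, and the suppressed thermal strain is αΔT = 26.6×10⁻⁶ × 154 = 4096.4×10⁻⁶.
σ = EαΔT = 46×10³ × 26.6×10⁻⁶ × 154 = 188.4 MPa (tensile; the tie is trying to contract).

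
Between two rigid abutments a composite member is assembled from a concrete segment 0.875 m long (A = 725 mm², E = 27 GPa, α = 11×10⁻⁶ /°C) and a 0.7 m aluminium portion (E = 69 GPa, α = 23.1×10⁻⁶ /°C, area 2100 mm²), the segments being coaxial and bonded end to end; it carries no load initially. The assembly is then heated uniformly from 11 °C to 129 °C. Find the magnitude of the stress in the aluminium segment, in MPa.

σ ≈ 29.3 MPa (compressive)

With the walls removed the bar would change length by δ_free = Σ αᵢΔT Lᵢ = 11×10⁻⁶×118×875 + 23.1×10⁻⁶×118×700 = 3.044 mm.
The walls prevent any net length change, so an axial force P (same in every segment) develops. Compatibility: P · Σ Lᵢ/(AᵢEᵢ) = δ_free.
The series flexibility is Σ Lᵢ/(AᵢEᵢ) = 875/(725×27×10³) + 700/(2100×69×10³) = 4.953×10⁻⁵ mm/N.
So P = 3.044 / 4.953×10⁻⁵ = 61.45 kN, compressive.
σ_{aluminium} = P / A = 61450 / 2100 = 29.26 MPa.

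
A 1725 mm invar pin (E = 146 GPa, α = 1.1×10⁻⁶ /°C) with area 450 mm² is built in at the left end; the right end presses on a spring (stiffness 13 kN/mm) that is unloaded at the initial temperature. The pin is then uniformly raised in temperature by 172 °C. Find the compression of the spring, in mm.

δ ≈ 0.243 mm

If the spring were absent the pin would lengthen by αΔT L = 1.1×10⁻⁶ × 172 × 1725 = 0.3264 mm.
With a force P in the spring, the elastic change of the pin is PL/(AE) and that of the spring is P/k; compatibility requires their sum to equal δ_free.
P [ L/(AE) + 1/k ] = δ_free → P [ 1725/(450×146×10³) + 1/(13×10³) ] = 0.3264.
P = 0.3264 / 0.0001032 = 3163 N.
Spring compression = P/k = 3163/(13×10³) = 0.2433 mm.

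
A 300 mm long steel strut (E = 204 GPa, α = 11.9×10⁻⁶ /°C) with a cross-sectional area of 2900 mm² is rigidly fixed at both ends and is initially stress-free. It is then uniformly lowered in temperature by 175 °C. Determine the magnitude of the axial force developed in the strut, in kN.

The ends cannot move, so σ = EαΔT = 204×10³ × 11.9×10⁻⁶ × 175 = 424.8 MPa.
P = AEαΔT = 2900 × 204×10³ × 11.9×10⁻⁶ × 175 = 1232 kN (tensile).

P ≈ 1230 kN (tensile)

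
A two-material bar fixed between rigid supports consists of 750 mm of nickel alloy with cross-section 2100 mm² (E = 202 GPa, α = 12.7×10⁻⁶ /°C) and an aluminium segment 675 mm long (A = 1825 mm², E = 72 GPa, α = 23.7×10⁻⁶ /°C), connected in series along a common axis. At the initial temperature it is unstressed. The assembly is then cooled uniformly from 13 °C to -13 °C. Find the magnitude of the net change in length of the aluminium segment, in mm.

|ΔL| ≈ 0.0777 mm

If the supports were absent, the total length change would be Σ αᵢΔT Lᵢ = 12.7×10⁻⁶×26×750 + 23.7×10⁻⁶×26×675 = 0.6636 mm.
The walls prevent any net length change, so an axial force P (same in every segment) develops. Compatibility: P · Σ Lᵢ/(AᵢEᵢ) = δ_free.
The series flexibility is Σ Lᵢ/(AᵢEᵢ) = 750/(2100×202×10³) + 675/(1825×72×10³) = 6.905×10⁻⁶ mm/N.
P = 0.6636 / 6.905×10⁻⁶ = 96100 N = 96.1 kN, tensile.
For the aluminium segment, free thermal change = 23.7×10⁻⁶×26×675 = 0.4159 mm and elastic change from P = 96100×675/(1825×72×10³) = 0.4937 mm; these oppose, so the net change is 0.0777 mm (segment lengthens).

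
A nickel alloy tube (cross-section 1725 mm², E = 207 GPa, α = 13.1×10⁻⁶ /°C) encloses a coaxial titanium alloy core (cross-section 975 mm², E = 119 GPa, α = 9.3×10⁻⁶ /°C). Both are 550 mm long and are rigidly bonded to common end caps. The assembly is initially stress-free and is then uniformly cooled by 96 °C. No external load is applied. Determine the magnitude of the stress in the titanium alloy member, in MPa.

Equilibrium of a rigid end plate with no external load gives equal and opposite internal forces ±P in the two members. Since α_{nickel alloy} > α_{titanium alloy}, cooling drives the nickel alloy into tension and the titanium alloy into compression.
Equating the net (thermal + elastic) strains gives |α₁ − α₂|·ΔT = P·[1/(A₁E₁) + 1/(A₂E₂)].
|α₁ − α₂|·ΔT = 3.8×10⁻⁶ × 96 = 0.0003648.
1/(A₁E₁) + 1/(A₂E₂) = 1/(1725×207×10³) + 1/(975×119×10³) = 1.142×10⁻⁸ N⁻¹.
P = 0.0003648 / 1.142×10⁻⁸ = 31950 N = 31.95 kN.
σ_{titanium alloy} = P/A₂ = 31950/975 = 32.76 MPa, compressive.

σ ≈ 32.8 MPa (compressive)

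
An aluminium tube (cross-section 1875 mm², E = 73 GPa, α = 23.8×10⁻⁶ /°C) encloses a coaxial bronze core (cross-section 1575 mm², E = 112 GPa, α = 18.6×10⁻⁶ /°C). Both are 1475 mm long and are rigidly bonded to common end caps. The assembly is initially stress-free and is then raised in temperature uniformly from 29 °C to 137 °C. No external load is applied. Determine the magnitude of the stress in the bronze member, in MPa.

σ ≈ 27.5 MPa (tensile)

Both members must finish at the same length. With the larger α, the aluminium tends to over-expand; the plates restrain it, putting the aluminium in compression and the bronze in tension. With no external load the two internal forces are equal and opposite, magnitude P.
Setting the final lengths equal and cancelling L: (α₁ − α₂)ΔT = P/(A₁E₁) + P/(A₂E₂).
|α₁ − α₂|·ΔT = 5.2×10⁻⁶ × 108 = 0.0005616.
1/(A₁E₁) + 1/(A₂E₂) = 1/(1875×73×10³) + 1/(1575×112×10³) = 1.297×10⁻⁸ N⁻¹.
P = 0.0005616 / 1.297×10⁻⁸ = 43280 N = 43.28 kN.
σ_{bronze} = P/A₂ = 43280/1575 = 27.48 MPa, tensile.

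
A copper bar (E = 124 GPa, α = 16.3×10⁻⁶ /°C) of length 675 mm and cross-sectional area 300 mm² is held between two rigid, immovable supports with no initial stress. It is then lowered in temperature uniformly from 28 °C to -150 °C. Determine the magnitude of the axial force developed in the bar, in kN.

The ends cannot move, so σ = EαΔT = 124×10³ × 16.3×10⁻⁶ × 178 = 359.8 MPa.
P = AEαΔT = 300 × 124×10³ × 16.3×10⁻⁶ × 178 = 107.9 kN (tensile).

P ≈ 108 kN (tensile)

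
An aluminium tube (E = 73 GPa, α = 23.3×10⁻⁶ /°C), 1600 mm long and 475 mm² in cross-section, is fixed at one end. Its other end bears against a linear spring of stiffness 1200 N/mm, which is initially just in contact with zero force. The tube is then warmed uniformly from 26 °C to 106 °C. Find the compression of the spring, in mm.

If the spring were absent the tube would lengthen by αΔT L = 23.3×10⁻⁶ × 80 × 1600 = 2.982 mm.
With a force P in the spring, the elastic change of the tube is PL/(AE) and that of the spring is P/k; compatibility requires their sum to equal δ_free.
P [ L/(AE) + 1/k ] = δ_free → P [ 1600/(475×73×10³) + 1/(1200) ] = 2.982.
P = 2.982 / 0.0008795 = 3391 N.
Spring compression = P/k = 3391/(1200) = 2.826 mm.

δ ≈ 2.83 mm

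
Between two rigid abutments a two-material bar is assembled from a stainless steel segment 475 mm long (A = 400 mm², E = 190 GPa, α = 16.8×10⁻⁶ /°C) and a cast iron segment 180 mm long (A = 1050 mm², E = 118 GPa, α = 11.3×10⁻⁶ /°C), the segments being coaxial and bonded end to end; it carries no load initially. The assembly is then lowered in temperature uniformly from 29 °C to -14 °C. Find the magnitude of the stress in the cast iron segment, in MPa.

If the supports were absent, the total length change would be Σ αᵢΔT Lᵢ = 16.8×10⁻⁶×43×475 + 11.3×10⁻⁶×43×180 = 0.4306 mm.
The rigid supports impose zero overall length change; the single axial force P common to all segments must satisfy P Σ Lᵢ/(AᵢEᵢ) = δ_free.
The series flexibility is Σ Lᵢ/(AᵢEᵢ) = 475/(400×190×10³) + 180/(1050×118×10³) = 7.703×10⁻⁶ mm/N.
P = 0.4306 / 7.703×10⁻⁶ = 55900 N = 55.9 kN, tensile.
σ_{cast iron} = P / A = 55900 / 1050 = 53.24 MPa.

σ ≈ 53.2 MPa (tensile)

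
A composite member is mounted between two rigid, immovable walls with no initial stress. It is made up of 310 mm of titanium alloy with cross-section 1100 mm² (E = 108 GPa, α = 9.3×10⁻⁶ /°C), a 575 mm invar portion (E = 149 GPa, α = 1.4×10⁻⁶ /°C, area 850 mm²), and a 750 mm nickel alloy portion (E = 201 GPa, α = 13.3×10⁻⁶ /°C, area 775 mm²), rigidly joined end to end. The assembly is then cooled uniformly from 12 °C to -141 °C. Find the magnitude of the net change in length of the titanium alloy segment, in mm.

|ΔL| ≈ 0.0148 mm

Free thermal contraction of the whole bar: Σ αᵢΔT Lᵢ = 9.3×10⁻⁶×153×310 + 1.4×10⁻⁶×153×575 + 13.3×10⁻⁶×153×750 = 2.09 mm.
The rigid supports impose zero overall length change; the single axial force P common to all segments must satisfy P Σ Lᵢ/(AᵢEᵢ) = δ_free.
The series flexibility is Σ Lᵢ/(AᵢEᵢ) = 310/(1100×108×10³) + 575/(850×149×10³) + 750/(775×201×10³) = 1.196×10⁻⁵ mm/N.
Hence P = δ_free / Σ(L/AE) = 2.09/1.196×10⁻⁵ = 174.7 kN (tensile).
For the titanium alloy segment, free thermal change = 9.3×10⁻⁶×153×310 = 0.4411 mm and elastic change from P = 174700×310/(1100×108×10³) = 0.4559 mm; these oppose, so the net change is 0.0148 mm (segment lengthens).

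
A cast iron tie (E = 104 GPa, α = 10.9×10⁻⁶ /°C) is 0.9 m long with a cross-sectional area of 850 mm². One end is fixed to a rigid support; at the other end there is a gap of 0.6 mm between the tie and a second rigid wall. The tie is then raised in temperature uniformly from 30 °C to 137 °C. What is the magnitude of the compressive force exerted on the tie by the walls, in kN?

Free thermal elongation = αΔT L = 10.9×10⁻⁶ × 107 × 900 = 1.05 mm.
After closing the 0.6 mm clearance, 1.05 − 0.6 = 0.4497 mm of expansion remains to be suppressed by the wall.
That suppressed elongation corresponds to σ = E·Δ/L = 104×10³ × 0.4497/900 = 51.96 MPa.
P = σA = 51.96 × 850 = 44.17 kN.

P ≈ 44.2 kN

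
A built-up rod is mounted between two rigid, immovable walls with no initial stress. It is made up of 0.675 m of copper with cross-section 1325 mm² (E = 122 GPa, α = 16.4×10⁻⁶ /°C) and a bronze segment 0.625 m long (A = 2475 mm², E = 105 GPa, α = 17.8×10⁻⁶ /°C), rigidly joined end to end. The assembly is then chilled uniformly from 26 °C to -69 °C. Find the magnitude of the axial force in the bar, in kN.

P ≈ 320 kN (tensile)

Free thermal contraction of the whole bar: Σ αᵢΔT Lᵢ = 16.4×10⁻⁶×95×675 + 17.8×10⁻⁶×95×625 = 2.109 mm.
The rigid supports impose zero overall length change; the single axial force P common to all segments must satisfy P Σ Lᵢ/(AᵢEᵢ) = δ_free.
The series flexibility is Σ Lᵢ/(AᵢEᵢ) = 675/(1325×122×10³) + 625/(2475×105×10³) = 6.581×10⁻⁶ mm/N.
So P = 2.109 / 6.581×10⁻⁶ = 320.4 kN, tensile.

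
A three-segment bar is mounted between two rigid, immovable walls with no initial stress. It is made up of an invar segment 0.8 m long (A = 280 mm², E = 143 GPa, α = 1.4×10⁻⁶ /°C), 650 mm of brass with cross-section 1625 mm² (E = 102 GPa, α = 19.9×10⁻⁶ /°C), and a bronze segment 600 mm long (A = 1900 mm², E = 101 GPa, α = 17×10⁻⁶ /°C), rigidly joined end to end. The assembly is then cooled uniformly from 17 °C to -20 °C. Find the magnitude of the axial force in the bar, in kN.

With the walls removed the bar would change length by δ_free = Σ αᵢΔT Lᵢ = 1.4×10⁻⁶×37×800 + 19.9×10⁻⁶×37×650 + 17×10⁻⁶×37×600 = 0.8974 mm.
Since the ends are fixed, an axial force P builds up, equal in every segment, with P · Σ Lᵢ/(AᵢEᵢ) = δ_free.
The series flexibility is Σ Lᵢ/(AᵢEᵢ) = 800/(280×143×10³) + 650/(1625×102×10³) + 600/(1900×101×10³) = 2.703×10⁻⁵ mm/N.
P = 0.8974 / 2.703×10⁻⁵ = 33200 N = 33.2 kN, tensile.

P ≈ 33.2 kN (tensile)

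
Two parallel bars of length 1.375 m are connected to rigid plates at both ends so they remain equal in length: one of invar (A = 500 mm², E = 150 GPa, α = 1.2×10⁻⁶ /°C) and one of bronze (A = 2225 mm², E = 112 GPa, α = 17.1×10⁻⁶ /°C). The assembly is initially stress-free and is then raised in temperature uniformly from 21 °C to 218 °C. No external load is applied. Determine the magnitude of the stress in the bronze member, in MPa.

σ ≈ 81.2 MPa (compressive)

The bronze has the larger α, so on heating it would change length more than the invar if both were free. The rigid plates force a common final length, so the bronze is put into compression and the invar into tension, with equal and opposite forces P (no external load).
Equating the net (thermal + elastic) strains gives |α₁ − α₂|·ΔT = P·[1/(A₁E₁) + 1/(A₂E₂)].
|α₁ − α₂|·ΔT = 15.9×10⁻⁶ × 197 = 0.003132.
1/(A₁E₁) + 1/(A₂E₂) = 1/(500×150×10³) + 1/(2225×112×10³) = 1.735×10⁻⁸ N⁻¹.
P = 0.003132 / 1.735×10⁻⁸ = 180600 N = 180.6 kN.
σ_{bronze} = P/A₂ = 180600/2225 = 81.16 MPa, compressive.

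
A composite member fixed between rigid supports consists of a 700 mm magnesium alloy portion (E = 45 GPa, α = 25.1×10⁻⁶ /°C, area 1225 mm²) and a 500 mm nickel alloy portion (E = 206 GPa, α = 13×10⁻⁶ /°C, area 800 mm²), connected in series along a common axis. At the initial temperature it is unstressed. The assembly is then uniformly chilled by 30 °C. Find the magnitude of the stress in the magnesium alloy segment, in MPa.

If the supports were absent, the total length change would be Σ αᵢΔT Lᵢ = 25.1×10⁻⁶×30×700 + 13×10⁻⁶×30×500 = 0.7221 mm.
The walls prevent any net length change, so an axial force P (same in every segment) develops. Compatibility: P · Σ Lᵢ/(AᵢEᵢ) = δ_free.
Σ Lᵢ/(AᵢEᵢ) = 700/(1225×45×10³) + 500/(800×206×10³) = 1.573×10⁻⁵ mm/N.
P = 0.7221 / 1.573×10⁻⁵ = 45900 N = 45.9 kN, tensile.
σ_{magnesium alloy} = P / A = 45900 / 1225 = 37.47 MPa.

σ ≈ 37.5 MPa (tensile)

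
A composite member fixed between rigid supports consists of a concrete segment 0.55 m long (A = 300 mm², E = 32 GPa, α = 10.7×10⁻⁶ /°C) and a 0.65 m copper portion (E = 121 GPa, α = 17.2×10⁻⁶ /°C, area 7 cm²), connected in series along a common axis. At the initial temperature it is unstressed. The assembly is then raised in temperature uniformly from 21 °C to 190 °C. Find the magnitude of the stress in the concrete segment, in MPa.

With the walls removed the bar would change length by δ_free = Σ αᵢΔT Lᵢ = 10.7×10⁻⁶×169×550 + 17.2×10⁻⁶×169×650 = 2.884 mm.
The rigid supports impose zero overall length change; the single axial force P common to all segments must satisfy P Σ Lᵢ/(AᵢEᵢ) = δ_free.
Σ Lᵢ/(AᵢEᵢ) = 550/(300×32×10³) + 650/(700×121×10³) = 6.497×10⁻⁵ mm/N.
Hence P = δ_free / Σ(L/AE) = 2.884/6.497×10⁻⁵ = 44.39 kN (compressive).
σ_{concrete} = P / A = 44390 / 300 = 148 MPa.

σ ≈ 148 MPa (compressive)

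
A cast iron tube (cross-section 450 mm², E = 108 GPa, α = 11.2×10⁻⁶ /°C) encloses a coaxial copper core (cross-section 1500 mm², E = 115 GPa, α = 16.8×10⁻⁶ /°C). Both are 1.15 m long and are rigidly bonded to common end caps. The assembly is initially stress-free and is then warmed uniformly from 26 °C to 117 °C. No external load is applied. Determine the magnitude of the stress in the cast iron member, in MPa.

Equilibrium of a rigid end plate with no external load gives equal and opposite internal forces ±P in the two members. Since α_{copper} > α_{cast iron}, heating drives the copper into compression and the cast iron into tension.
Setting the final lengths equal and cancelling L: (α₁ − α₂)ΔT = P/(A₁E₁) + P/(A₂E₂).
|α₁ − α₂|·ΔT = 5.6×10⁻⁶ × 91 = 0.0005096.
1/(A₁E₁) + 1/(A₂E₂) = 1/(450×108×10³) + 1/(1500×115×10³) = 2.637×10⁻⁸ N⁻¹.
P = 0.0005096 / 2.637×10⁻⁸ = 19320 N = 19.32 kN.
σ_{cast iron} = P/A₁ = 19320/450 = 42.94 MPa, tensile.

σ ≈ 42.9 MPa (tensile)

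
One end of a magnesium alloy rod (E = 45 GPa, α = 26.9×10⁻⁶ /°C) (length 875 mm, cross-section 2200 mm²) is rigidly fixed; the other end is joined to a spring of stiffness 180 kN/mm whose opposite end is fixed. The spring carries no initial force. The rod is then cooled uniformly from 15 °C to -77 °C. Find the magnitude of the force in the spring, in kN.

If the spring were absent the rod would shorten by αΔT L = 26.9×10⁻⁶ × 92 × 875 = 2.165 mm.
Let P be the tensile force in the spring. The rod extends elastically by PL/(AE) and the spring stretches by P/k; together these equal δ_free.
P [ L/(AE) + 1/k ] = δ_free → P [ 875/(2200×45×10³) + 1/(180×10³) ] = 2.165.
P = 2.165 / 1.439×10⁻⁵ = 150400 N.

P ≈ 150 kN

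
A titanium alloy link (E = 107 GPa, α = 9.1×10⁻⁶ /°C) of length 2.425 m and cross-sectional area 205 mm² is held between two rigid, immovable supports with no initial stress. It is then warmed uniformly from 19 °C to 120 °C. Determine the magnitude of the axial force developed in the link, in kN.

P ≈ 20.2 kN (compressive)

The ends cannot move, so σ = EαΔT = 107×10³ × 9.1×10⁻⁶ × 101 = 98.34 MPa.
Axial force P = σA = 98.34 × 205 = 20160 N = 20.16 kN, compressive.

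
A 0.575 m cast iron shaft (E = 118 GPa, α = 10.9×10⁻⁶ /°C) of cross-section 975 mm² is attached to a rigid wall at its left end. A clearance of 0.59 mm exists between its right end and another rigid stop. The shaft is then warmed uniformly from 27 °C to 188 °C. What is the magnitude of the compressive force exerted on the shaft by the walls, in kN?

If the wall were absent the shaft would grow by αΔT L = 10.9×10⁻⁶ × 161 × 575 = 1.009 mm.
The gap closes (δ_free > 0.59 mm) and the wall then resists a further 1.009 − 0.59 = 0.4191 mm of expansion.
So σ = E(δ_free − g)/L = 118×10³ × 0.4191/575 = 86 MPa.
Force on the wall = σA = 86 × 975 mm² = 83.85 kN.

P ≈ 83.8 kN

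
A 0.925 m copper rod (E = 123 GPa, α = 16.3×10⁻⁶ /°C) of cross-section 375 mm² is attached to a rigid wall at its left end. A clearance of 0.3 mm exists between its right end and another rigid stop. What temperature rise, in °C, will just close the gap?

Contact occurs when the free expansion equals the gap: αΔT L = 0.3 mm.
ΔT = 0.3 / (16.3×10⁻⁶ × 925) = 19.9 °C.

ΔT ≈ 19.9 °C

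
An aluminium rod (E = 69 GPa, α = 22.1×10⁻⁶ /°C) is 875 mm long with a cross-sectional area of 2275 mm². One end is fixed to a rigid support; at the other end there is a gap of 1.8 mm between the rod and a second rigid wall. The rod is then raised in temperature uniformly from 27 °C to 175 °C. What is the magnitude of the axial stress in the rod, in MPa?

σ ≈ 83.7 MPa (compressive)

Free thermal elongation = αΔT L = 22.1×10⁻⁶ × 148 × 875 = 2.862 mm.
After closing the 1.8 mm clearance, 2.862 − 1.8 = 1.062 mm of expansion remains to be suppressed by the wall.
That suppressed elongation corresponds to σ = E·Δ/L = 69×10³ × 1.062/875 = 83.74 MPa.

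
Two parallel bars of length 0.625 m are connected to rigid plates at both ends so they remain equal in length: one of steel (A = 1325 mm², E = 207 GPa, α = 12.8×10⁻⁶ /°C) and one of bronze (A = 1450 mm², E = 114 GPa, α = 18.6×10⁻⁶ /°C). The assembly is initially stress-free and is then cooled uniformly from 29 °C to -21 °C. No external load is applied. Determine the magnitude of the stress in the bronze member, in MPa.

Both members must finish at the same length. With the larger α, the bronze tends to over-contract; the plates restrain it, putting the bronze in tension and the steel in compression. With no external load the two internal forces are equal and opposite, magnitude P.
Setting the final lengths equal and cancelling L: (α₁ − α₂)ΔT = P/(A₁E₁) + P/(A₂E₂).
|α₁ − α₂|·ΔT = 5.8×10⁻⁶ × 50 = 0.00029.
1/(A₁E₁) + 1/(A₂E₂) = 1/(1325×207×10³) + 1/(1450×114×10³) = 9.696×10⁻⁹ N⁻¹.
So P = 0.00029 / 9.696×10⁻⁹ = 29.91 kN.
σ_{bronze} = P/A₂ = 29910/1450 = 20.63 MPa, tensile.

σ ≈ 20.6 MPa (tensile)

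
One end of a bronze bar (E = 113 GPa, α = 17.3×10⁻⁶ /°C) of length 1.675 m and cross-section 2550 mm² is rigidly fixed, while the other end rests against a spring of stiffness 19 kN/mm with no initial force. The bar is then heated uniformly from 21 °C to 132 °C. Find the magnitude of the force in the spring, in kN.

The unrestrained thermal change is αΔT L = 17.3×10⁻⁶ × 111 × 1675 = 3.217 mm.
Let P be the compressive force at the spring. The bar shortens elastically by PL/(AE) and the spring compresses by P/k; together these equal δ_free.
So P = δ_free / [L/(AE) + 1/k] = 3.217 / [ 1675/(2550×113×10³) + 1/(19×10³) ].
P = 3.217 / 5.844×10⁻⁵ = 55040 N.

P ≈ 55 kN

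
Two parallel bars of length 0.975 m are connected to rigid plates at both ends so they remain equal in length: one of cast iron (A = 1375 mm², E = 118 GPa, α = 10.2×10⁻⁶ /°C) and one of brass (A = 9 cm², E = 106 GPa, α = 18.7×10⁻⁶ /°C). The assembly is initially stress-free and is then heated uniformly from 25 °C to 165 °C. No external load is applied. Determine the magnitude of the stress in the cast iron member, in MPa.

Equilibrium of a rigid end plate with no external load gives equal and opposite internal forces ±P in the two members. Since α_{brass} > α_{cast iron}, heating drives the brass into compression and the cast iron into tension.
Compatibility of the two members (thermal + elastic change equal): (α₁ − α₂)ΔT = P·[1/(A₁E₁) + 1/(A₂E₂)].
|α₁ − α₂|·ΔT = 8.5×10⁻⁶ × 140 = 0.00119.
1/(A₁E₁) + 1/(A₂E₂) = 1/(1375×118×10³) + 1/(900×106×10³) = 1.665×10⁻⁸ N⁻¹.
P = 0.00119 / 1.665×10⁻⁸ = 71490 N = 71.49 kN.
σ_{cast iron} = P/A₁ = 71490/1375 = 51.99 MPa, tensile.

σ ≈ 52 MPa (tensile)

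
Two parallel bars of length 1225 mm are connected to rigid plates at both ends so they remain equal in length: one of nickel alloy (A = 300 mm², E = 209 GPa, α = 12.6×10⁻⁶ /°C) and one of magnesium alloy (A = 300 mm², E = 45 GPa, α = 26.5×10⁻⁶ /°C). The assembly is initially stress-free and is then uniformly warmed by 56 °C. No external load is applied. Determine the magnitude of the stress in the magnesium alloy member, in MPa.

Equilibrium of a rigid end plate with no external load gives equal and opposite internal forces ±P in the two members. Since α_{magnesium alloy} > α_{nickel alloy}, heating drives the magnesium alloy into compression and the nickel alloy into tension.
Setting the final lengths equal and cancelling L: (α₁ − α₂)ΔT = P/(A₁E₁) + P/(A₂E₂).
|α₁ − α₂|·ΔT = 13.9×10⁻⁶ × 56 = 0.0007784.
1/(A₁E₁) + 1/(A₂E₂) = 1/(300×209×10³) + 1/(300×45×10³) = 9.002×10⁻⁸ N⁻¹.
So P = 0.0007784 / 9.002×10⁻⁸ = 8.647 kN.
σ_{magnesium alloy} = P/A₂ = 8647/300 = 28.82 MPa, compressive.

σ ≈ 28.8 MPa (compressive)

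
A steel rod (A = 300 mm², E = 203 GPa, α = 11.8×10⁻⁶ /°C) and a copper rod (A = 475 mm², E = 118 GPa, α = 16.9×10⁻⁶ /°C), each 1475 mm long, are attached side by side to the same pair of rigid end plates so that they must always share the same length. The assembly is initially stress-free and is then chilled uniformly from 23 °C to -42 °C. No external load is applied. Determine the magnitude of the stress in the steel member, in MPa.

Both members must finish at the same length. With the larger α, the copper tends to over-contract; the plates restrain it, putting the copper in tension and the steel in compression. With no external load the two internal forces are equal and opposite, magnitude P.
Setting the final lengths equal and cancelling L: (α₁ − α₂)ΔT = P/(A₁E₁) + P/(A₂E₂).
|α₁ − α₂|·ΔT = 5.1×10⁻⁶ × 65 = 0.0003315.
1/(A₁E₁) + 1/(A₂E₂) = 1/(300×203×10³) + 1/(475×118×10³) = 3.426×10⁻⁸ N⁻¹.
P = 0.0003315 / 3.426×10⁻⁸ = 9676 N = 9.676 kN.
σ_{steel} = P/A₁ = 9676/300 = 32.25 MPa, compressive.

σ ≈ 32.3 MPa (compressive)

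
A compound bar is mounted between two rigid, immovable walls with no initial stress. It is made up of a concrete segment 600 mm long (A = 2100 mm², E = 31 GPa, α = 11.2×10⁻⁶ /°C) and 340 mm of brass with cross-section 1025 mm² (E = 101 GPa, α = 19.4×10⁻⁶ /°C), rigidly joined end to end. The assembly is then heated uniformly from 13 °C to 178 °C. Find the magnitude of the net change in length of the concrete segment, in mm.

If the supports were absent, the total length change would be Σ αᵢΔT Lᵢ = 11.2×10⁻⁶×165×600 + 19.4×10⁻⁶×165×340 = 2.197 mm.
The walls prevent any net length change, so an axial force P (same in every segment) develops. Compatibility: P · Σ Lᵢ/(AᵢEᵢ) = δ_free.
Σ Lᵢ/(AᵢEᵢ) = 600/(2100×31×10³) + 340/(1025×101×10³) = 1.25×10⁻⁵ mm/N.
P = 2.197 / 1.25×10⁻⁵ = 175800 N = 175.8 kN, compressive.
For the concrete segment, free thermal change = 11.2×10⁻⁶×165×600 = 1.109 mm and elastic change from P = 175800×600/(2100×31×10³) = 1.62 mm; these oppose, so the net change is 0.511 mm (segment shortens).

|ΔL| ≈ 0.511 mm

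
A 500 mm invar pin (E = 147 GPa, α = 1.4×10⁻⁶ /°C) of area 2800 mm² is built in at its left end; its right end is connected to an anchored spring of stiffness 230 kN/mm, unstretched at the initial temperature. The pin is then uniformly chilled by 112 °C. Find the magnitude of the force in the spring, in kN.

Free thermal contraction: δ_free = αΔT L = 1.4×10⁻⁶ × 112 × 500 = 0.0784 mm.
Let P be the tensile force in the spring. The pin extends elastically by PL/(AE) and the spring stretches by P/k; together these equal δ_free.
So P = δ_free / [L/(AE) + 1/k] = 0.0784 / [ 500/(2800×147×10³) + 1/(230×10³) ].
P = 0.0784 / 5.563×10⁻⁶ = 14090 N.

P ≈ 14.1 kN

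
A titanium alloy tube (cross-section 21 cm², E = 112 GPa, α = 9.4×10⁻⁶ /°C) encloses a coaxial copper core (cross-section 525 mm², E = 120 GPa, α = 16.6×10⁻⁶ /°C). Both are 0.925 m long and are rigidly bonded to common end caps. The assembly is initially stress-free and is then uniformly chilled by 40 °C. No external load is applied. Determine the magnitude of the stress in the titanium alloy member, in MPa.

σ ≈ 6.81 MPa (compressive)

Equilibrium of a rigid end plate with no external load gives equal and opposite internal forces ±P in the two members. Since α_{copper} > α_{titanium alloy}, cooling drives the copper into tension and the titanium alloy into compression.
Compatibility of the two members (thermal + elastic change equal): (α₁ − α₂)ΔT = P·[1/(A₁E₁) + 1/(A₂E₂)].
|α₁ − α₂|·ΔT = 7.2×10⁻⁶ × 40 = 0.000288.
1/(A₁E₁) + 1/(A₂E₂) = 1/(2100×112×10³) + 1/(525×120×10³) = 2.012×10⁻⁸ N⁻¹.
So P = 0.000288 / 2.012×10⁻⁸ = 14.31 kN.
σ_{titanium alloy} = P/A₁ = 14310/2100 = 6.815 MPa, compressive.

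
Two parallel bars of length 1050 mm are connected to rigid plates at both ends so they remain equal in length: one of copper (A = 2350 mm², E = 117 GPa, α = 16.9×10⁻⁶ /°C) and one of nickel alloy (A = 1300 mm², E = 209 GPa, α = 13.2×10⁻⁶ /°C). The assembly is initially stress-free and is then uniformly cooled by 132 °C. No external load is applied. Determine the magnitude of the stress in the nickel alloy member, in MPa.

Both members must finish at the same length. With the larger α, the copper tends to over-contract; the plates restrain it, putting the copper in tension and the nickel alloy in compression. With no external load the two internal forces are equal and opposite, magnitude P.
Setting the final lengths equal and cancelling L: (α₁ − α₂)ΔT = P/(A₁E₁) + P/(A₂E₂).
|α₁ − α₂|·ΔT = 3.7×10⁻⁶ × 132 = 0.0004884.
1/(A₁E₁) + 1/(A₂E₂) = 1/(2350×117×10³) + 1/(1300×209×10³) = 7.318×10⁻⁹ N⁻¹.
P = 0.0004884 / 7.318×10⁻⁹ = 66740 N = 66.74 kN.
σ_{nickel alloy} = P/A₂ = 66740/1300 = 51.34 MPa, compressive.

σ ≈ 51.3 MPa (compressive)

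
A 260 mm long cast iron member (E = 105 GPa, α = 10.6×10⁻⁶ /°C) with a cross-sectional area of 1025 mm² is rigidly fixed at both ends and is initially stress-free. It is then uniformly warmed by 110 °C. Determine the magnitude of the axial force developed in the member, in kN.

P ≈ 125 kN (compressive)

Full restraint means ε = 0, so the stress is σ = EαΔT = 105×10³ × 10.6×10⁻⁶ × 110 = 122.4 MPa.
P = AEαΔT = 1025 × 105×10³ × 10.6×10⁻⁶ × 110 = 125.5 kN (compressive).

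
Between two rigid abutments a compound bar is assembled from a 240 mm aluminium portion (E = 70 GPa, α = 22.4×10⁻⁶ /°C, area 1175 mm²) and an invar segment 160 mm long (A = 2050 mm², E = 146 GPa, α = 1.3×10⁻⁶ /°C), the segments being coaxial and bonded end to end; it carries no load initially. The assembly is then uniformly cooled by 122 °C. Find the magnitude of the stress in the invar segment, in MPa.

With the walls removed the bar would change length by δ_free = Σ αᵢΔT Lᵢ = 22.4×10⁻⁶×122×240 + 1.3×10⁻⁶×122×160 = 0.6812 mm.
The walls prevent any net length change, so an axial force P (same in every segment) develops. Compatibility: P · Σ Lᵢ/(AᵢEᵢ) = δ_free.
Σ Lᵢ/(AᵢEᵢ) = 240/(1175×70×10³) + 160/(2050×146×10³) = 3.453×10⁻⁶ mm/N.
Hence P = δ_free / Σ(L/AE) = 0.6812/3.453×10⁻⁶ = 197.3 kN (tensile).
σ_{invar} = P / A = 197300 / 2050 = 96.25 MPa.

σ ≈ 96.3 MPa (tensile)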